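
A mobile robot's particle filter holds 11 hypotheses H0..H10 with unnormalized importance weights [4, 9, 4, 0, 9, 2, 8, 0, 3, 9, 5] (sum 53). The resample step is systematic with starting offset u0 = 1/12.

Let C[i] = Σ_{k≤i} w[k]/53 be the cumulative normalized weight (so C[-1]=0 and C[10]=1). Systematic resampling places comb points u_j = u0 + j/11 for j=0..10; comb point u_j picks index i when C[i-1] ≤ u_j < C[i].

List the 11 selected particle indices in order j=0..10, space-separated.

1 1 2 4 4 6 6 8 9 9 10

C = [4/53, 13/53, 17/53, 17/53, 26/53, 28/53, 36/53, 36/53, 39/53, 48/53, 1]
j=0: u_0=1/12 ∈ [4/53, 13/53) → index 1
j=1: u_1=23/132 ∈ [4/53, 13/53) → index 1
j=2: u_2=35/132 ∈ [13/53, 17/53) → index 2
j=3: u_3=47/132 ∈ [17/53, 26/53) → index 4
j=4: u_4=59/132 ∈ [17/53, 26/53) → index 4
j=5: u_5=71/132 ∈ [28/53, 36/53) → index 6
j=6: u_6=83/132 ∈ [28/53, 36/53) → index 6
j=7: u_7=95/132 ∈ [36/53, 39/53) → index 8
j=8: u_8=107/132 ∈ [39/53, 48/53) → index 9
j=9: u_9=119/132 ∈ [39/53, 48/53) → index 9
j=10: u_10=131/132 ∈ [48/53, 1) → index 10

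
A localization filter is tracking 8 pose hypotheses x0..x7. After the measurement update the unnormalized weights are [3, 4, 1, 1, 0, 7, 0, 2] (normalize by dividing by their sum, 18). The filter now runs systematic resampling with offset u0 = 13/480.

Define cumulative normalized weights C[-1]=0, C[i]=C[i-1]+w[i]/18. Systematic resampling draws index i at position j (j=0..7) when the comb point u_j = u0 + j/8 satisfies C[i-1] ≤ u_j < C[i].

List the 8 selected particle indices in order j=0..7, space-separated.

0 0 1 2 5 5 5 7

C = [1/6, 7/18, 4/9, 1/2, 1/2, 8/9, 8/9, 1]
j=0: u_0=13/480 ∈ [0, 1/6) → index 0
j=1: u_1=73/480 ∈ [0, 1/6) → index 0
j=2: u_2=133/480 ∈ [1/6, 7/18) → index 1
j=3: u_3=193/480 ∈ [7/18, 4/9) → index 2
j=4: u_4=253/480 ∈ [1/2, 8/9) → index 5
j=5: u_5=313/480 ∈ [1/2, 8/9) → index 5
j=6: u_6=373/480 ∈ [1/2, 8/9) → index 5
j=7: u_7=433/480 ∈ [8/9, 1) → index 7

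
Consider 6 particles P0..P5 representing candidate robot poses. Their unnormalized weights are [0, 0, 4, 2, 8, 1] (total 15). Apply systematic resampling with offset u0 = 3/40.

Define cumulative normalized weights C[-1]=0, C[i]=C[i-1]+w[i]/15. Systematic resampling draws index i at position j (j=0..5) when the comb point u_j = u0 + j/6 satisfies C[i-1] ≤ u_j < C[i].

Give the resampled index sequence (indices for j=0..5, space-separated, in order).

C = [0, 0, 4/15, 2/5, 14/15, 1]
j=0: u_0=3/40 ∈ [0, 4/15) → index 2
j=1: u_1=29/120 ∈ [0, 4/15) → index 2
j=2: u_2=49/120 ∈ [2/5, 14/15) → index 4
j=3: u_3=23/40 ∈ [2/5, 14/15) → index 4
j=4: u_4=89/120 ∈ [2/5, 14/15) → index 4
j=5: u_5=109/120 ∈ [2/5, 14/15) → index 4

2 2 4 4 4 4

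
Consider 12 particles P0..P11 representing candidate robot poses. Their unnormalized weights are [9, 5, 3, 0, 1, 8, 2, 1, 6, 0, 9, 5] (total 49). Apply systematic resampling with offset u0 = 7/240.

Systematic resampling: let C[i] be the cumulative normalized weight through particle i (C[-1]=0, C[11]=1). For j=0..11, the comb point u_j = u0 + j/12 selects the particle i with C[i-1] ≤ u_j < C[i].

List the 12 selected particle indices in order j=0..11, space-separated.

0 0 1 1 4 5 5 8 8 10 10 11

C = [9/49, 2/7, 17/49, 17/49, 18/49, 26/49, 4/7, 29/49, 5/7, 5/7, 44/49, 1]
j=0: u_0=7/240 ∈ [0, 9/49) → index 0
j=1: u_1=9/80 ∈ [0, 9/49) → index 0
j=2: u_2=47/240 ∈ [9/49, 2/7) → index 1
j=3: u_3=67/240 ∈ [9/49, 2/7) → index 1
j=4: u_4=29/80 ∈ [17/49, 18/49) → index 4
j=5: u_5=107/240 ∈ [18/49, 26/49) → index 5
j=6: u_6=127/240 ∈ [18/49, 26/49) → index 5
j=7: u_7=49/80 ∈ [29/49, 5/7) → index 8
j=8: u_8=167/240 ∈ [29/49, 5/7) → index 8
j=9: u_9=187/240 ∈ [5/7, 44/49) → index 10
j=10: u_10=69/80 ∈ [5/7, 44/49) → index 10
j=11: u_11=227/240 ∈ [44/49, 1) → index 11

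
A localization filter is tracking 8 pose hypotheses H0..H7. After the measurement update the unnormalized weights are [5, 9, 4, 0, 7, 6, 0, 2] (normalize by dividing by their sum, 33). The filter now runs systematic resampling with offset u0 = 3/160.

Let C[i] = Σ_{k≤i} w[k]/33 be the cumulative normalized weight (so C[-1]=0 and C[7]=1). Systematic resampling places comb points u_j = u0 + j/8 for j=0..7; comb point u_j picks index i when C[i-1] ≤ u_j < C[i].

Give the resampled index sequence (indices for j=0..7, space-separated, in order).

0 0 1 1 2 4 5 5

C = [5/33, 14/33, 6/11, 6/11, 25/33, 31/33, 31/33, 1]
j=0: u_0=3/160 ∈ [0, 5/33) → index 0
j=1: u_1=23/160 ∈ [0, 5/33) → index 0
j=2: u_2=43/160 ∈ [5/33, 14/33) → index 1
j=3: u_3=63/160 ∈ [5/33, 14/33) → index 1
j=4: u_4=83/160 ∈ [14/33, 6/11) → index 2
j=5: u_5=103/160 ∈ [6/11, 25/33) → index 4
j=6: u_6=123/160 ∈ [25/33, 31/33) → index 5
j=7: u_7=143/160 ∈ [25/33, 31/33) → index 5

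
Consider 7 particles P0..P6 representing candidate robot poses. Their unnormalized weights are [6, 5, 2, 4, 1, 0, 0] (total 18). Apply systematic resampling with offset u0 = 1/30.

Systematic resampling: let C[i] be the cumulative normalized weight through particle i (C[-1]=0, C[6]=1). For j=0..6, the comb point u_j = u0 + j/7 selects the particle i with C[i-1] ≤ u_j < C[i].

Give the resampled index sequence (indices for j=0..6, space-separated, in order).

C = [1/3, 11/18, 13/18, 17/18, 1, 1, 1]
j=0: u_0=1/30 ∈ [0, 1/3) → index 0
j=1: u_1=37/210 ∈ [0, 1/3) → index 0
j=2: u_2=67/210 ∈ [0, 1/3) → index 0
j=3: u_3=97/210 ∈ [1/3, 11/18) → index 1
j=4: u_4=127/210 ∈ [1/3, 11/18) → index 1
j=5: u_5=157/210 ∈ [13/18, 17/18) → index 3
j=6: u_6=187/210 ∈ [13/18, 17/18) → index 3

0 0 0 1 1 3 3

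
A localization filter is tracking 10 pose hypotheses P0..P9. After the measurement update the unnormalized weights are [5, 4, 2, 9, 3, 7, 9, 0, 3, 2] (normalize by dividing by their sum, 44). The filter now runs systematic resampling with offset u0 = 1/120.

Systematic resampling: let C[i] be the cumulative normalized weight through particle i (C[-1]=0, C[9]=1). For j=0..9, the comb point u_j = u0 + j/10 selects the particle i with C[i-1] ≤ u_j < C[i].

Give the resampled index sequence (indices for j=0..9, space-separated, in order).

C = [5/44, 9/44, 1/4, 5/11, 23/44, 15/22, 39/44, 39/44, 21/22, 1]
j=0: u_0=1/120 ∈ [0, 5/44) → index 0
j=1: u_1=13/120 ∈ [0, 5/44) → index 0
j=2: u_2=5/24 ∈ [9/44, 1/4) → index 2
j=3: u_3=37/120 ∈ [1/4, 5/11) → index 3
j=4: u_4=49/120 ∈ [1/4, 5/11) → index 3
j=5: u_5=61/120 ∈ [5/11, 23/44) → index 4
j=6: u_6=73/120 ∈ [23/44, 15/22) → index 5
j=7: u_7=17/24 ∈ [15/22, 39/44) → index 6
j=8: u_8=97/120 ∈ [15/22, 39/44) → index 6
j=9: u_9=109/120 ∈ [39/44, 21/22) → index 8

0 0 2 3 3 4 5 6 6 8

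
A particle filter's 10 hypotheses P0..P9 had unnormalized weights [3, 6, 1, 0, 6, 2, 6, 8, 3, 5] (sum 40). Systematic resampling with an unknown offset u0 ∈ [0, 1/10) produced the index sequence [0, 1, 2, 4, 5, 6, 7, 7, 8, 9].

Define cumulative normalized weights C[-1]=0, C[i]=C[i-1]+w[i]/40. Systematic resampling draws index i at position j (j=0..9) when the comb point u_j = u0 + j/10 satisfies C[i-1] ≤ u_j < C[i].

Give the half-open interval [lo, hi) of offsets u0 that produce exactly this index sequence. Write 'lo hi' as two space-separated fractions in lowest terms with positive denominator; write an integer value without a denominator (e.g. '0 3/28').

1/40 1/20

C = [3/40, 9/40, 1/4, 1/4, 2/5, 9/20, 3/5, 4/5, 7/8, 1]
j=0 picked index 0: u0 ∈ [0, 3/40)
j=1 picked index 1: u0 ∈ [-1/40, 1/8)
j=2 picked index 2: u0 ∈ [1/40, 1/20)
j=3 picked index 4: u0 ∈ [-1/20, 1/10)
j=4 picked index 5: u0 ∈ [0, 1/20)
j=5 picked index 6: u0 ∈ [-1/20, 1/10)
j=6 picked index 7: u0 ∈ [0, 1/5)
j=7 picked index 7: u0 ∈ [-1/10, 1/10)
j=8 picked index 8: u0 ∈ [0, 3/40)
j=9 picked index 9: u0 ∈ [-1/40, 1/10)
intersection: [1/40, 1/20)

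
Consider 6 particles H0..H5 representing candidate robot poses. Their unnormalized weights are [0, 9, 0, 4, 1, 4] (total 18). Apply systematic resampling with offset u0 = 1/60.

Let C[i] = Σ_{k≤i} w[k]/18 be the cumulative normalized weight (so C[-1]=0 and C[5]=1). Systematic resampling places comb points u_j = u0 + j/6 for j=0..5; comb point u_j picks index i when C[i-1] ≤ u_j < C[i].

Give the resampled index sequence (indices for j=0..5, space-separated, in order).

1 1 1 3 3 5

C = [0, 1/2, 1/2, 13/18, 7/9, 1]
j=0: u_0=1/60 ∈ [0, 1/2) → index 1
j=1: u_1=11/60 ∈ [0, 1/2) → index 1
j=2: u_2=7/20 ∈ [0, 1/2) → index 1
j=3: u_3=31/60 ∈ [1/2, 13/18) → index 3
j=4: u_4=41/60 ∈ [1/2, 13/18) → index 3
j=5: u_5=17/20 ∈ [7/9, 1) → index 5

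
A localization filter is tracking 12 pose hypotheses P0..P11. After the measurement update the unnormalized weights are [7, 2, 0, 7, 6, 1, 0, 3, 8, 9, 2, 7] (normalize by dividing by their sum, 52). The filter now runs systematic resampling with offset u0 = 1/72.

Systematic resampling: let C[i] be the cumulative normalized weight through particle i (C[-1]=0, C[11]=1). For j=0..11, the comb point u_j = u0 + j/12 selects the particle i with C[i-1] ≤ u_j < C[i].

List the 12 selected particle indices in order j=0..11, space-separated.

C = [7/52, 9/52, 9/52, 4/13, 11/26, 23/52, 23/52, 1/2, 17/26, 43/52, 45/52, 1]
j=0: u_0=1/72 ∈ [0, 7/52) → index 0
j=1: u_1=7/72 ∈ [0, 7/52) → index 0
j=2: u_2=13/72 ∈ [9/52, 4/13) → index 3
j=3: u_3=19/72 ∈ [9/52, 4/13) → index 3
j=4: u_4=25/72 ∈ [4/13, 11/26) → index 4
j=5: u_5=31/72 ∈ [11/26, 23/52) → index 5
j=6: u_6=37/72 ∈ [1/2, 17/26) → index 8
j=7: u_7=43/72 ∈ [1/2, 17/26) → index 8
j=8: u_8=49/72 ∈ [17/26, 43/52) → index 9
j=9: u_9=55/72 ∈ [17/26, 43/52) → index 9
j=10: u_10=61/72 ∈ [43/52, 45/52) → index 10
j=11: u_11=67/72 ∈ [45/52, 1) → index 11

0 0 3 3 4 5 8 8 9 9 10 11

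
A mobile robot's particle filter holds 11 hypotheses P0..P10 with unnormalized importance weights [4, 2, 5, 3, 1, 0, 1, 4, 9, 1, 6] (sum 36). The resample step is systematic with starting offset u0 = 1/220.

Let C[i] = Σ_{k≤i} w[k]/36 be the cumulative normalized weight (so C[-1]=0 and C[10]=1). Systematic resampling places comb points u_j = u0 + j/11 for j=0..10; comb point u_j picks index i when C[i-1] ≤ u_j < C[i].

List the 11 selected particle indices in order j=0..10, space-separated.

C = [1/9, 1/6, 11/36, 7/18, 5/12, 5/12, 4/9, 5/9, 29/36, 5/6, 1]
j=0: u_0=1/220 ∈ [0, 1/9) → index 0
j=1: u_1=21/220 ∈ [0, 1/9) → index 0
j=2: u_2=41/220 ∈ [1/6, 11/36) → index 2
j=3: u_3=61/220 ∈ [1/6, 11/36) → index 2
j=4: u_4=81/220 ∈ [11/36, 7/18) → index 3
j=5: u_5=101/220 ∈ [4/9, 5/9) → index 7
j=6: u_6=11/20 ∈ [4/9, 5/9) → index 7
j=7: u_7=141/220 ∈ [5/9, 29/36) → index 8
j=8: u_8=161/220 ∈ [5/9, 29/36) → index 8
j=9: u_9=181/220 ∈ [29/36, 5/6) → index 9
j=10: u_10=201/220 ∈ [5/6, 1) → index 10

0 0 2 2 3 7 7 8 8 9 10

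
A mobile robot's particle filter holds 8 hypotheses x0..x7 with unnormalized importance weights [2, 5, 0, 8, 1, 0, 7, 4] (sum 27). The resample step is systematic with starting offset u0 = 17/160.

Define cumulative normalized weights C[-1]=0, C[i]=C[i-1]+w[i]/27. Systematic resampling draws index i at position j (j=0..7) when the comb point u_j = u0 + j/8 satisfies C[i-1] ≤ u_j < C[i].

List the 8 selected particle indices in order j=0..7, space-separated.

1 1 3 3 6 6 7 7

C = [2/27, 7/27, 7/27, 5/9, 16/27, 16/27, 23/27, 1]
j=0: u_0=17/160 ∈ [2/27, 7/27) → index 1
j=1: u_1=37/160 ∈ [2/27, 7/27) → index 1
j=2: u_2=57/160 ∈ [7/27, 5/9) → index 3
j=3: u_3=77/160 ∈ [7/27, 5/9) → index 3
j=4: u_4=97/160 ∈ [16/27, 23/27) → index 6
j=5: u_5=117/160 ∈ [16/27, 23/27) → index 6
j=6: u_6=137/160 ∈ [23/27, 1) → index 7
j=7: u_7=157/160 ∈ [23/27, 1) → index 7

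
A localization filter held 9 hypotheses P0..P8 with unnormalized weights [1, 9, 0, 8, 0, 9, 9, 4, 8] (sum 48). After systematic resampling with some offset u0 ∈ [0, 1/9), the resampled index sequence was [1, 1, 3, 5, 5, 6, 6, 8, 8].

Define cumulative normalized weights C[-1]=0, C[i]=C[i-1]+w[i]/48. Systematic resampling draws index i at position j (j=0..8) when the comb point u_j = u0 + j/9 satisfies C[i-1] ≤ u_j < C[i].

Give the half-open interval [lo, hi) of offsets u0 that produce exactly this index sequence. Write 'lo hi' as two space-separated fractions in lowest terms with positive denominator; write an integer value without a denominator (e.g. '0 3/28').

1/18 1/12

C = [1/48, 5/24, 5/24, 3/8, 3/8, 9/16, 3/4, 5/6, 1]
j=0 picked index 1: u0 ∈ [1/48, 5/24)
j=1 picked index 1: u0 ∈ [-13/144, 7/72)
j=2 picked index 3: u0 ∈ [-1/72, 11/72)
j=3 picked index 5: u0 ∈ [1/24, 11/48)
j=4 picked index 5: u0 ∈ [-5/72, 17/144)
j=5 picked index 6: u0 ∈ [1/144, 7/36)
j=6 picked index 6: u0 ∈ [-5/48, 1/12)
j=7 picked index 8: u0 ∈ [1/18, 2/9)
j=8 picked index 8: u0 ∈ [-1/18, 1/9)
intersection: [1/18, 1/12)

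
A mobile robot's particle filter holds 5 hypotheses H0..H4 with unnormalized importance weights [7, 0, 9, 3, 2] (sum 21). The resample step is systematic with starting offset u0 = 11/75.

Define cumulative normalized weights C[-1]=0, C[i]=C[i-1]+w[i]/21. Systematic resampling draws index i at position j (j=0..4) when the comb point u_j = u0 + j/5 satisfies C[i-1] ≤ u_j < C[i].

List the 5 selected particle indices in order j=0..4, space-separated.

0 2 2 2 4

C = [1/3, 1/3, 16/21, 19/21, 1]
j=0: u_0=11/75 ∈ [0, 1/3) → index 0
j=1: u_1=26/75 ∈ [1/3, 16/21) → index 2
j=2: u_2=41/75 ∈ [1/3, 16/21) → index 2
j=3: u_3=56/75 ∈ [1/3, 16/21) → index 2
j=4: u_4=71/75 ∈ [19/21, 1) → index 4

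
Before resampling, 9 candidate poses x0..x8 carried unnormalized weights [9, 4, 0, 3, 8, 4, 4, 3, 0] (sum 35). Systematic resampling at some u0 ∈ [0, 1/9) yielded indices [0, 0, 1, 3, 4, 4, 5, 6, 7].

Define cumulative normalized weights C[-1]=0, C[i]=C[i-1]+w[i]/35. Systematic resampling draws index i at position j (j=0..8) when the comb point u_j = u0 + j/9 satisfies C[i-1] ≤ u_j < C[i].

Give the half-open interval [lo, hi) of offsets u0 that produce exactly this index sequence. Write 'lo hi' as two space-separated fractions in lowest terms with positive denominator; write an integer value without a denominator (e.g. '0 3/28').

4/105 1/9

C = [9/35, 13/35, 13/35, 16/35, 24/35, 4/5, 32/35, 1, 1]
j=0 picked index 0: u0 ∈ [0, 9/35)
j=1 picked index 0: u0 ∈ [-1/9, 46/315)
j=2 picked index 1: u0 ∈ [11/315, 47/315)
j=3 picked index 3: u0 ∈ [4/105, 13/105)
j=4 picked index 4: u0 ∈ [4/315, 76/315)
j=5 picked index 4: u0 ∈ [-31/315, 41/315)
j=6 picked index 5: u0 ∈ [2/105, 2/15)
j=7 picked index 6: u0 ∈ [1/45, 43/315)
j=8 picked index 7: u0 ∈ [8/315, 1/9)
intersection: [4/105, 1/9)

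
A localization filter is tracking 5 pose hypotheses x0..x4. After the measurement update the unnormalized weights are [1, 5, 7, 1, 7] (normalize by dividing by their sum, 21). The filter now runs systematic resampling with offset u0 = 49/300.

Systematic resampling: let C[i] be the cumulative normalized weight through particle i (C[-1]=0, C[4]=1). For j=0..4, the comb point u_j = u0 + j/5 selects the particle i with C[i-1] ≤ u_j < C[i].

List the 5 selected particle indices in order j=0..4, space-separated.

1 2 2 4 4

C = [1/21, 2/7, 13/21, 2/3, 1]
j=0: u_0=49/300 ∈ [1/21, 2/7) → index 1
j=1: u_1=109/300 ∈ [2/7, 13/21) → index 2
j=2: u_2=169/300 ∈ [2/7, 13/21) → index 2
j=3: u_3=229/300 ∈ [2/3, 1) → index 4
j=4: u_4=289/300 ∈ [2/3, 1) → index 4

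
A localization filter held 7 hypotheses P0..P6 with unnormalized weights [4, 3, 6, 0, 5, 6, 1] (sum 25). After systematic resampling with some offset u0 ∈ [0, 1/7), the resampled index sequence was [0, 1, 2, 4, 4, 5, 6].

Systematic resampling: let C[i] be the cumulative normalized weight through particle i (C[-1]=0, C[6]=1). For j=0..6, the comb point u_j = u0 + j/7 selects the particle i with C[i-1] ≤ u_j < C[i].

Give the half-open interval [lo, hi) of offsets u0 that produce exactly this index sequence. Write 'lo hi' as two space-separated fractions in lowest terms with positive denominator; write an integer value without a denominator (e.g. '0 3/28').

18/175 24/175

C = [4/25, 7/25, 13/25, 13/25, 18/25, 24/25, 1]
j=0 picked index 0: u0 ∈ [0, 4/25)
j=1 picked index 1: u0 ∈ [3/175, 24/175)
j=2 picked index 2: u0 ∈ [-1/175, 41/175)
j=3 picked index 4: u0 ∈ [16/175, 51/175)
j=4 picked index 4: u0 ∈ [-9/175, 26/175)
j=5 picked index 5: u0 ∈ [1/175, 43/175)
j=6 picked index 6: u0 ∈ [18/175, 1/7)
intersection: [18/175, 24/175)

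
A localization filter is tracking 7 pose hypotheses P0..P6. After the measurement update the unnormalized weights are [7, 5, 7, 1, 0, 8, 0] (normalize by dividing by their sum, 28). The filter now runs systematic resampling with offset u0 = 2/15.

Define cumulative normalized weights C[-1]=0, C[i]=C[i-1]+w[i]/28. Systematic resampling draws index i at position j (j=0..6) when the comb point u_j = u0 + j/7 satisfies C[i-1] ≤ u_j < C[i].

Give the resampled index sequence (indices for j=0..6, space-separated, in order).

0 1 1 2 3 5 5

C = [1/4, 3/7, 19/28, 5/7, 5/7, 1, 1]
j=0: u_0=2/15 ∈ [0, 1/4) → index 0
j=1: u_1=29/105 ∈ [1/4, 3/7) → index 1
j=2: u_2=44/105 ∈ [1/4, 3/7) → index 1
j=3: u_3=59/105 ∈ [3/7, 19/28) → index 2
j=4: u_4=74/105 ∈ [19/28, 5/7) → index 3
j=5: u_5=89/105 ∈ [5/7, 1) → index 5
j=6: u_6=104/105 ∈ [5/7, 1) → index 5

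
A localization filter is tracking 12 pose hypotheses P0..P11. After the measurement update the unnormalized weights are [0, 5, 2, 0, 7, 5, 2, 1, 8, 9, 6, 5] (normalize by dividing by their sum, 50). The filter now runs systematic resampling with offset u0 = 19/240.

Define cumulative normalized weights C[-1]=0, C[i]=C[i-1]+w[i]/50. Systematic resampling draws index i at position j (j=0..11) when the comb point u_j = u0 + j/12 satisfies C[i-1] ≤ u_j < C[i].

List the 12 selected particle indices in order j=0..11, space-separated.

C = [0, 1/10, 7/50, 7/50, 7/25, 19/50, 21/50, 11/25, 3/5, 39/50, 9/10, 1]
j=0: u_0=19/240 ∈ [0, 1/10) → index 1
j=1: u_1=13/80 ∈ [7/50, 7/25) → index 4
j=2: u_2=59/240 ∈ [7/50, 7/25) → index 4
j=3: u_3=79/240 ∈ [7/25, 19/50) → index 5
j=4: u_4=33/80 ∈ [19/50, 21/50) → index 6
j=5: u_5=119/240 ∈ [11/25, 3/5) → index 8
j=6: u_6=139/240 ∈ [11/25, 3/5) → index 8
j=7: u_7=53/80 ∈ [3/5, 39/50) → index 9
j=8: u_8=179/240 ∈ [3/5, 39/50) → index 9
j=9: u_9=199/240 ∈ [39/50, 9/10) → index 10
j=10: u_10=73/80 ∈ [9/10, 1) → index 11
j=11: u_11=239/240 ∈ [9/10, 1) → index 11

1 4 4 5 6 8 8 9 9 10 11 11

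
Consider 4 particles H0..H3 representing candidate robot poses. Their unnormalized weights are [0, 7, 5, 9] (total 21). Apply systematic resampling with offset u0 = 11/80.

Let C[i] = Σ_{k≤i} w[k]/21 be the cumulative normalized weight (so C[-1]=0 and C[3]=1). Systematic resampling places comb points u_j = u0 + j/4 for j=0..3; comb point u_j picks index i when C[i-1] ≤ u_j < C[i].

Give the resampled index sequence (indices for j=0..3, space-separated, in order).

C = [0, 1/3, 4/7, 1]
j=0: u_0=11/80 ∈ [0, 1/3) → index 1
j=1: u_1=31/80 ∈ [1/3, 4/7) → index 2
j=2: u_2=51/80 ∈ [4/7, 1) → index 3
j=3: u_3=71/80 ∈ [4/7, 1) → index 3

1 2 3 3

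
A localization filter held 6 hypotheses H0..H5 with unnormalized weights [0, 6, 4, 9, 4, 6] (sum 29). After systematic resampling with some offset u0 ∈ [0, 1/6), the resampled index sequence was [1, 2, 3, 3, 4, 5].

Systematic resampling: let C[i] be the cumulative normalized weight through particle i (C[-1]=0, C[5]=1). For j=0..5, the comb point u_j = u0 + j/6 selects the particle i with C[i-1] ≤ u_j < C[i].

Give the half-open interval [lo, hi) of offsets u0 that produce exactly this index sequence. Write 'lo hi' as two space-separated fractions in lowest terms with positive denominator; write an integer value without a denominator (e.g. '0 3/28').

C = [0, 6/29, 10/29, 19/29, 23/29, 1]
j=0 picked index 1: u0 ∈ [0, 6/29)
j=1 picked index 2: u0 ∈ [7/174, 31/174)
j=2 picked index 3: u0 ∈ [1/87, 28/87)
j=3 picked index 3: u0 ∈ [-9/58, 9/58)
j=4 picked index 4: u0 ∈ [-1/87, 11/87)
j=5 picked index 5: u0 ∈ [-7/174, 1/6)
intersection: [7/174, 11/87)

7/174 11/87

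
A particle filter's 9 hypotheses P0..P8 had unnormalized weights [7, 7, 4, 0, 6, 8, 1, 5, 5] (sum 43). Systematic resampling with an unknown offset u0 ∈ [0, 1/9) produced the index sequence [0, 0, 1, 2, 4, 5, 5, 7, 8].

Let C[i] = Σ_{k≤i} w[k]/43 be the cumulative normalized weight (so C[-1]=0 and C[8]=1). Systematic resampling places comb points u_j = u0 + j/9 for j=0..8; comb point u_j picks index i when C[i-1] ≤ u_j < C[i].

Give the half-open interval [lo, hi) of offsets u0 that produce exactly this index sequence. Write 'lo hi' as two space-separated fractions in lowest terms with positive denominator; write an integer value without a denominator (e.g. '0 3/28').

C = [7/43, 14/43, 18/43, 18/43, 24/43, 32/43, 33/43, 38/43, 1]
j=0 picked index 0: u0 ∈ [0, 7/43)
j=1 picked index 0: u0 ∈ [-1/9, 20/387)
j=2 picked index 1: u0 ∈ [-23/387, 40/387)
j=3 picked index 2: u0 ∈ [-1/129, 11/129)
j=4 picked index 4: u0 ∈ [-10/387, 44/387)
j=5 picked index 5: u0 ∈ [1/387, 73/387)
j=6 picked index 5: u0 ∈ [-14/129, 10/129)
j=7 picked index 7: u0 ∈ [-4/387, 41/387)
j=8 picked index 8: u0 ∈ [-2/387, 1/9)
intersection: [1/387, 20/387)

1/387 20/387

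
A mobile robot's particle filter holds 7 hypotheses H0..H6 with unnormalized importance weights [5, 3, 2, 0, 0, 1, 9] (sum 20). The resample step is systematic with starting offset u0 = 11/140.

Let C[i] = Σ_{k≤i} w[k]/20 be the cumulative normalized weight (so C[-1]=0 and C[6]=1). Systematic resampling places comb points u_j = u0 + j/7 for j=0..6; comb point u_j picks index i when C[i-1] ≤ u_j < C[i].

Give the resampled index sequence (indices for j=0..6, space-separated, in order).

0 0 1 5 6 6 6

C = [1/4, 2/5, 1/2, 1/2, 1/2, 11/20, 1]
j=0: u_0=11/140 ∈ [0, 1/4) → index 0
j=1: u_1=31/140 ∈ [0, 1/4) → index 0
j=2: u_2=51/140 ∈ [1/4, 2/5) → index 1
j=3: u_3=71/140 ∈ [1/2, 11/20) → index 5
j=4: u_4=13/20 ∈ [11/20, 1) → index 6
j=5: u_5=111/140 ∈ [11/20, 1) → index 6
j=6: u_6=131/140 ∈ [11/20, 1) → index 6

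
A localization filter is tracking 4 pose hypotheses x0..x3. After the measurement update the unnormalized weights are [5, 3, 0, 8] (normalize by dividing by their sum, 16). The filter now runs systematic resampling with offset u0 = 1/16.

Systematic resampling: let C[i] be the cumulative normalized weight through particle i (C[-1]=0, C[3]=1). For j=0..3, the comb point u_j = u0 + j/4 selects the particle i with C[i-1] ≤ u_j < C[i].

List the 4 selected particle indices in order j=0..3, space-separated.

C = [5/16, 1/2, 1/2, 1]
j=0: u_0=1/16 ∈ [0, 5/16) → index 0
j=1: u_1=5/16 ∈ [5/16, 1/2) → index 1
j=2: u_2=9/16 ∈ [1/2, 1) → index 3
j=3: u_3=13/16 ∈ [1/2, 1) → index 3

0 1 3 3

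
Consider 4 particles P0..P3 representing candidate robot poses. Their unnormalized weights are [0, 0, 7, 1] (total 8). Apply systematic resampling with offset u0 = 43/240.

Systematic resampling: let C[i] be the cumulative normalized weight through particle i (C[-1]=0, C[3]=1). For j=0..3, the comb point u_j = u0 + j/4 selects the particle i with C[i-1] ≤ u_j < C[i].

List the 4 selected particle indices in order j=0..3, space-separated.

C = [0, 0, 7/8, 1]
j=0: u_0=43/240 ∈ [0, 7/8) → index 2
j=1: u_1=103/240 ∈ [0, 7/8) → index 2
j=2: u_2=163/240 ∈ [0, 7/8) → index 2
j=3: u_3=223/240 ∈ [7/8, 1) → index 3

2 2 2 3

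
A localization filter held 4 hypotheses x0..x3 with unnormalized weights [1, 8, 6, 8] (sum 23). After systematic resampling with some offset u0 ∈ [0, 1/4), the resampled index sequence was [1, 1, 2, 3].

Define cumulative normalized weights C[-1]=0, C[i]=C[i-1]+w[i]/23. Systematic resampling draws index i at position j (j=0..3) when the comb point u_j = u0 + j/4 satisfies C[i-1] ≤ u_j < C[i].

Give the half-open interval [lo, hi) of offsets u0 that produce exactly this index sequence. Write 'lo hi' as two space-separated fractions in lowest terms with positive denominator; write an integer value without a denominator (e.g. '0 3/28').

1/23 13/92

C = [1/23, 9/23, 15/23, 1]
j=0 picked index 1: u0 ∈ [1/23, 9/23)
j=1 picked index 1: u0 ∈ [-19/92, 13/92)
j=2 picked index 2: u0 ∈ [-5/46, 7/46)
j=3 picked index 3: u0 ∈ [-9/92, 1/4)
intersection: [1/23, 13/92)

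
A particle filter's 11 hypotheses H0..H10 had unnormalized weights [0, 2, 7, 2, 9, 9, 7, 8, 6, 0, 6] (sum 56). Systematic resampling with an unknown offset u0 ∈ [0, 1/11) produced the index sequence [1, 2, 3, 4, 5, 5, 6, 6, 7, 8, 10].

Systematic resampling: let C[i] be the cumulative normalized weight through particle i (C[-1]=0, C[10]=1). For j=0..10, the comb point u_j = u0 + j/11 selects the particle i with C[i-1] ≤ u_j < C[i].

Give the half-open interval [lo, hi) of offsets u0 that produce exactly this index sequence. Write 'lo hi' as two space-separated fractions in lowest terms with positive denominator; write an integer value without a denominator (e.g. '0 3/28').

C = [0, 1/28, 9/56, 11/56, 5/14, 29/56, 9/14, 11/14, 25/28, 25/28, 1]
j=0 picked index 1: u0 ∈ [0, 1/28)
j=1 picked index 2: u0 ∈ [-17/308, 43/616)
j=2 picked index 3: u0 ∈ [-13/616, 9/616)
j=3 picked index 4: u0 ∈ [-47/616, 13/154)
j=4 picked index 5: u0 ∈ [-1/154, 95/616)
j=5 picked index 5: u0 ∈ [-15/154, 39/616)
j=6 picked index 6: u0 ∈ [-17/616, 15/154)
j=7 picked index 6: u0 ∈ [-73/616, 1/154)
j=8 picked index 7: u0 ∈ [-13/154, 9/154)
j=9 picked index 8: u0 ∈ [-5/154, 23/308)
j=10 picked index 10: u0 ∈ [-5/308, 1/11)
intersection: [0, 1/154)

0 1/154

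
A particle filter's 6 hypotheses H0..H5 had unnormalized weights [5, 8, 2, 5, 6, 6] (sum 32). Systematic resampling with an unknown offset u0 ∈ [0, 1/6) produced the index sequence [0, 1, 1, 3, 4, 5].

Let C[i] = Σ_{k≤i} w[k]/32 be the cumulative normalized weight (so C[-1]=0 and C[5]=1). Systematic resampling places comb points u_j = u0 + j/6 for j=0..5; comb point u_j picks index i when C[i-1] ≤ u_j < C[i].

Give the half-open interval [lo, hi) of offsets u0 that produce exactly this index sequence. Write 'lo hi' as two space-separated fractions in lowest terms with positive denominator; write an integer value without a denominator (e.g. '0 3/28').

0 7/96

C = [5/32, 13/32, 15/32, 5/8, 13/16, 1]
j=0 picked index 0: u0 ∈ [0, 5/32)
j=1 picked index 1: u0 ∈ [-1/96, 23/96)
j=2 picked index 1: u0 ∈ [-17/96, 7/96)
j=3 picked index 3: u0 ∈ [-1/32, 1/8)
j=4 picked index 4: u0 ∈ [-1/24, 7/48)
j=5 picked index 5: u0 ∈ [-1/48, 1/6)
intersection: [0, 7/96)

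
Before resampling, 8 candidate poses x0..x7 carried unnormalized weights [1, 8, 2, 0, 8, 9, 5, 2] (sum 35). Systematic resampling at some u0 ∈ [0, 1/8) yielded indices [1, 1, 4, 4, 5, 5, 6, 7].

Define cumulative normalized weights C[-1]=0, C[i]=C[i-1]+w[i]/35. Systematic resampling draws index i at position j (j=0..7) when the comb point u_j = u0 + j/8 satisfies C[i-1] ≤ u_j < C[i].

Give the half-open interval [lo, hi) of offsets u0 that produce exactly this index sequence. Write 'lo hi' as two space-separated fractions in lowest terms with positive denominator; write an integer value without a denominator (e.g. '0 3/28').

C = [1/35, 9/35, 11/35, 11/35, 19/35, 4/5, 33/35, 1]
j=0 picked index 1: u0 ∈ [1/35, 9/35)
j=1 picked index 1: u0 ∈ [-27/280, 37/280)
j=2 picked index 4: u0 ∈ [9/140, 41/140)
j=3 picked index 4: u0 ∈ [-17/280, 47/280)
j=4 picked index 5: u0 ∈ [3/70, 3/10)
j=5 picked index 5: u0 ∈ [-23/280, 7/40)
j=6 picked index 6: u0 ∈ [1/20, 27/140)
j=7 picked index 7: u0 ∈ [19/280, 1/8)
intersection: [19/280, 1/8)

19/280 1/8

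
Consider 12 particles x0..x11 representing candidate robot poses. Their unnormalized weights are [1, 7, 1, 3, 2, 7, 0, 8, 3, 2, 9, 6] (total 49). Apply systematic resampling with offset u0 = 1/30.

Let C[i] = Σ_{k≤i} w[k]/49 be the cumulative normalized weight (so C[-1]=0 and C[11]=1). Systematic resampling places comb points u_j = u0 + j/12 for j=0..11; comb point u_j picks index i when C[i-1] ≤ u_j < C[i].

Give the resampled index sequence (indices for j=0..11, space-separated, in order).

1 1 3 4 5 7 7 8 10 10 10 11

C = [1/49, 8/49, 9/49, 12/49, 2/7, 3/7, 3/7, 29/49, 32/49, 34/49, 43/49, 1]
j=0: u_0=1/30 ∈ [1/49, 8/49) → index 1
j=1: u_1=7/60 ∈ [1/49, 8/49) → index 1
j=2: u_2=1/5 ∈ [9/49, 12/49) → index 3
j=3: u_3=17/60 ∈ [12/49, 2/7) → index 4
j=4: u_4=11/30 ∈ [2/7, 3/7) → index 5
j=5: u_5=9/20 ∈ [3/7, 29/49) → index 7
j=6: u_6=8/15 ∈ [3/7, 29/49) → index 7
j=7: u_7=37/60 ∈ [29/49, 32/49) → index 8
j=8: u_8=7/10 ∈ [34/49, 43/49) → index 10
j=9: u_9=47/60 ∈ [34/49, 43/49) → index 10
j=10: u_10=13/15 ∈ [34/49, 43/49) → index 10
j=11: u_11=19/20 ∈ [43/49, 1) → index 11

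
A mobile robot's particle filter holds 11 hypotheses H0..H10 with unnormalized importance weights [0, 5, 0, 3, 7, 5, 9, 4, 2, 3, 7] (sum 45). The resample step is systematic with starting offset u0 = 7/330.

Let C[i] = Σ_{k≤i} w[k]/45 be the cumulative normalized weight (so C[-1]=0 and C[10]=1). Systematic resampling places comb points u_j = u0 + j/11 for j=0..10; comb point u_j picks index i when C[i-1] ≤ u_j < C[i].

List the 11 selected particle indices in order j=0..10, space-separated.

C = [0, 1/9, 1/9, 8/45, 1/3, 4/9, 29/45, 11/15, 7/9, 38/45, 1]
j=0: u_0=7/330 ∈ [0, 1/9) → index 1
j=1: u_1=37/330 ∈ [1/9, 8/45) → index 3
j=2: u_2=67/330 ∈ [8/45, 1/3) → index 4
j=3: u_3=97/330 ∈ [8/45, 1/3) → index 4
j=4: u_4=127/330 ∈ [1/3, 4/9) → index 5
j=5: u_5=157/330 ∈ [4/9, 29/45) → index 6
j=6: u_6=17/30 ∈ [4/9, 29/45) → index 6
j=7: u_7=217/330 ∈ [29/45, 11/15) → index 7
j=8: u_8=247/330 ∈ [11/15, 7/9) → index 8
j=9: u_9=277/330 ∈ [7/9, 38/45) → index 9
j=10: u_10=307/330 ∈ [38/45, 1) → index 10

1 3 4 4 5 6 6 7 8 9 10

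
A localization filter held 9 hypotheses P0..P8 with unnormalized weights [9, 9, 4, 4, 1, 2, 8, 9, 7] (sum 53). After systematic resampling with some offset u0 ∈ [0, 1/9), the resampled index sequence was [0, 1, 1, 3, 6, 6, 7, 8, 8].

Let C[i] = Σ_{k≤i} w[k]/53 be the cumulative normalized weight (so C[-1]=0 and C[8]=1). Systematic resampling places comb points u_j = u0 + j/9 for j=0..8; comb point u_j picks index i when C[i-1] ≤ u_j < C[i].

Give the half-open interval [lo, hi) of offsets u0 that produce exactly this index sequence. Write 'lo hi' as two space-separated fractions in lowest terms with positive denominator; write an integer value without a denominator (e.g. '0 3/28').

C = [9/53, 18/53, 22/53, 26/53, 27/53, 29/53, 37/53, 46/53, 1]
j=0 picked index 0: u0 ∈ [0, 9/53)
j=1 picked index 1: u0 ∈ [28/477, 109/477)
j=2 picked index 1: u0 ∈ [-25/477, 56/477)
j=3 picked index 3: u0 ∈ [13/159, 25/159)
j=4 picked index 6: u0 ∈ [49/477, 121/477)
j=5 picked index 6: u0 ∈ [-4/477, 68/477)
j=6 picked index 7: u0 ∈ [5/159, 32/159)
j=7 picked index 8: u0 ∈ [43/477, 2/9)
j=8 picked index 8: u0 ∈ [-10/477, 1/9)
intersection: [49/477, 1/9)

49/477 1/9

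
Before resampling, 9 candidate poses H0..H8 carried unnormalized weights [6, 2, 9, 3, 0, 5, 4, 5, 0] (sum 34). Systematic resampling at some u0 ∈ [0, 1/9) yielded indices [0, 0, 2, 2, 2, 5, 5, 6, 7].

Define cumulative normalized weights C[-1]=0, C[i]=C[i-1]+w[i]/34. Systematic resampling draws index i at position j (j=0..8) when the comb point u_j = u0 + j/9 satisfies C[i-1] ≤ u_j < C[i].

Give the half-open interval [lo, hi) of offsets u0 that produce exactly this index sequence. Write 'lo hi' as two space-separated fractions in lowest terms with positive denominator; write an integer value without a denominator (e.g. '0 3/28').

5/153 1/18

C = [3/17, 4/17, 1/2, 10/17, 10/17, 25/34, 29/34, 1, 1]
j=0 picked index 0: u0 ∈ [0, 3/17)
j=1 picked index 0: u0 ∈ [-1/9, 10/153)
j=2 picked index 2: u0 ∈ [2/153, 5/18)
j=3 picked index 2: u0 ∈ [-5/51, 1/6)
j=4 picked index 2: u0 ∈ [-32/153, 1/18)
j=5 picked index 5: u0 ∈ [5/153, 55/306)
j=6 picked index 5: u0 ∈ [-4/51, 7/102)
j=7 picked index 6: u0 ∈ [-13/306, 23/306)
j=8 picked index 7: u0 ∈ [-11/306, 1/9)
intersection: [5/153, 1/18)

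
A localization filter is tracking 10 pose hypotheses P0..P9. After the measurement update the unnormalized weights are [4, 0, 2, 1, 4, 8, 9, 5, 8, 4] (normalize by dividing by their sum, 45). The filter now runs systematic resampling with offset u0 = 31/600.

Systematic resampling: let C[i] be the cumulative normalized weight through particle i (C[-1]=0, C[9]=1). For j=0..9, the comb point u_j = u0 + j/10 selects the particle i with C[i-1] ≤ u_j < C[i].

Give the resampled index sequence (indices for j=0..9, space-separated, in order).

0 3 5 5 6 6 7 8 8 9

C = [4/45, 4/45, 2/15, 7/45, 11/45, 19/45, 28/45, 11/15, 41/45, 1]
j=0: u_0=31/600 ∈ [0, 4/45) → index 0
j=1: u_1=91/600 ∈ [2/15, 7/45) → index 3
j=2: u_2=151/600 ∈ [11/45, 19/45) → index 5
j=3: u_3=211/600 ∈ [11/45, 19/45) → index 5
j=4: u_4=271/600 ∈ [19/45, 28/45) → index 6
j=5: u_5=331/600 ∈ [19/45, 28/45) → index 6
j=6: u_6=391/600 ∈ [28/45, 11/15) → index 7
j=7: u_7=451/600 ∈ [11/15, 41/45) → index 8
j=8: u_8=511/600 ∈ [11/15, 41/45) → index 8
j=9: u_9=571/600 ∈ [41/45, 1) → index 9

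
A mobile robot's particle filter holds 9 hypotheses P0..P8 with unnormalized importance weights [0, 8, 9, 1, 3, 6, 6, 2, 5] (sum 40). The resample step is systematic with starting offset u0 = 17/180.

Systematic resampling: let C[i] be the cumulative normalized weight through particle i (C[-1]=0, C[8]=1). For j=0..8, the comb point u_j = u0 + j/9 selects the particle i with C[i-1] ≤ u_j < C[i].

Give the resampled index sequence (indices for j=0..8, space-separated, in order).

C = [0, 1/5, 17/40, 9/20, 21/40, 27/40, 33/40, 7/8, 1]
j=0: u_0=17/180 ∈ [0, 1/5) → index 1
j=1: u_1=37/180 ∈ [1/5, 17/40) → index 2
j=2: u_2=19/60 ∈ [1/5, 17/40) → index 2
j=3: u_3=77/180 ∈ [17/40, 9/20) → index 3
j=4: u_4=97/180 ∈ [21/40, 27/40) → index 5
j=5: u_5=13/20 ∈ [21/40, 27/40) → index 5
j=6: u_6=137/180 ∈ [27/40, 33/40) → index 6
j=7: u_7=157/180 ∈ [33/40, 7/8) → index 7
j=8: u_8=59/60 ∈ [7/8, 1) → index 8

1 2 2 3 5 5 6 7 8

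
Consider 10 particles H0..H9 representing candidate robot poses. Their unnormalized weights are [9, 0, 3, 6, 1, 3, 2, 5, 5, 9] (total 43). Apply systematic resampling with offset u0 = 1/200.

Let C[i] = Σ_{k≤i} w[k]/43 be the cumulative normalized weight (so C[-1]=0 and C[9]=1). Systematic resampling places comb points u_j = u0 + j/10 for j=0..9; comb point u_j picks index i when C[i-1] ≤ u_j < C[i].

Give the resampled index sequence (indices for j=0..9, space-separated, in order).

C = [9/43, 9/43, 12/43, 18/43, 19/43, 22/43, 24/43, 29/43, 34/43, 1]
j=0: u_0=1/200 ∈ [0, 9/43) → index 0
j=1: u_1=21/200 ∈ [0, 9/43) → index 0
j=2: u_2=41/200 ∈ [0, 9/43) → index 0
j=3: u_3=61/200 ∈ [12/43, 18/43) → index 3
j=4: u_4=81/200 ∈ [12/43, 18/43) → index 3
j=5: u_5=101/200 ∈ [19/43, 22/43) → index 5
j=6: u_6=121/200 ∈ [24/43, 29/43) → index 7
j=7: u_7=141/200 ∈ [29/43, 34/43) → index 8
j=8: u_8=161/200 ∈ [34/43, 1) → index 9
j=9: u_9=181/200 ∈ [34/43, 1) → index 9

0 0 0 3 3 5 7 8 9 9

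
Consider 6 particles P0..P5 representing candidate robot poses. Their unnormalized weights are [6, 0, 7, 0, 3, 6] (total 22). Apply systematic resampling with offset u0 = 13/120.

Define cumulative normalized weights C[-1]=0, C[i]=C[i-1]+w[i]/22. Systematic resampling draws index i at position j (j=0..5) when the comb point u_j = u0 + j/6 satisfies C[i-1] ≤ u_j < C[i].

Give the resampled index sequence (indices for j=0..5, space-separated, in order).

C = [3/11, 3/11, 13/22, 13/22, 8/11, 1]
j=0: u_0=13/120 ∈ [0, 3/11) → index 0
j=1: u_1=11/40 ∈ [3/11, 13/22) → index 2
j=2: u_2=53/120 ∈ [3/11, 13/22) → index 2
j=3: u_3=73/120 ∈ [13/22, 8/11) → index 4
j=4: u_4=31/40 ∈ [8/11, 1) → index 5
j=5: u_5=113/120 ∈ [8/11, 1) → index 5

0 2 2 4 5 5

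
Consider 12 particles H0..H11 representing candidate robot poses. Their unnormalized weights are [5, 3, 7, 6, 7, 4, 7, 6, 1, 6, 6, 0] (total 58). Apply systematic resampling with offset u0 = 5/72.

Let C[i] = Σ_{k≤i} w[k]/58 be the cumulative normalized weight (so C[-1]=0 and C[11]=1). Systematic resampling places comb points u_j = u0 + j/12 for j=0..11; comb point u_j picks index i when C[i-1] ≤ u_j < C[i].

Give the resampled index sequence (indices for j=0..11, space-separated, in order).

0 2 2 3 4 5 6 6 7 9 10 10

C = [5/58, 4/29, 15/58, 21/58, 14/29, 16/29, 39/58, 45/58, 23/29, 26/29, 1, 1]
j=0: u_0=5/72 ∈ [0, 5/58) → index 0
j=1: u_1=11/72 ∈ [4/29, 15/58) → index 2
j=2: u_2=17/72 ∈ [4/29, 15/58) → index 2
j=3: u_3=23/72 ∈ [15/58, 21/58) → index 3
j=4: u_4=29/72 ∈ [21/58, 14/29) → index 4
j=5: u_5=35/72 ∈ [14/29, 16/29) → index 5
j=6: u_6=41/72 ∈ [16/29, 39/58) → index 6
j=7: u_7=47/72 ∈ [16/29, 39/58) → index 6
j=8: u_8=53/72 ∈ [39/58, 45/58) → index 7
j=9: u_9=59/72 ∈ [23/29, 26/29) → index 9
j=10: u_10=65/72 ∈ [26/29, 1) → index 10
j=11: u_11=71/72 ∈ [26/29, 1) → index 10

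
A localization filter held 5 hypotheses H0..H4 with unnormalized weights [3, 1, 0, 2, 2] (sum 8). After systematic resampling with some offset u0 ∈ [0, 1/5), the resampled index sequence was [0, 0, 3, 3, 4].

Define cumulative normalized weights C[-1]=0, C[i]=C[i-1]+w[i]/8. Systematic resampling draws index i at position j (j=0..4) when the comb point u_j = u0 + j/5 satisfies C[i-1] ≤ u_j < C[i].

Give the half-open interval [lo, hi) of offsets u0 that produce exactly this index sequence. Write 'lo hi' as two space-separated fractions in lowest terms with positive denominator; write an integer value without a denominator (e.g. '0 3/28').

C = [3/8, 1/2, 1/2, 3/4, 1]
j=0 picked index 0: u0 ∈ [0, 3/8)
j=1 picked index 0: u0 ∈ [-1/5, 7/40)
j=2 picked index 3: u0 ∈ [1/10, 7/20)
j=3 picked index 3: u0 ∈ [-1/10, 3/20)
j=4 picked index 4: u0 ∈ [-1/20, 1/5)
intersection: [1/10, 3/20)

1/10 3/20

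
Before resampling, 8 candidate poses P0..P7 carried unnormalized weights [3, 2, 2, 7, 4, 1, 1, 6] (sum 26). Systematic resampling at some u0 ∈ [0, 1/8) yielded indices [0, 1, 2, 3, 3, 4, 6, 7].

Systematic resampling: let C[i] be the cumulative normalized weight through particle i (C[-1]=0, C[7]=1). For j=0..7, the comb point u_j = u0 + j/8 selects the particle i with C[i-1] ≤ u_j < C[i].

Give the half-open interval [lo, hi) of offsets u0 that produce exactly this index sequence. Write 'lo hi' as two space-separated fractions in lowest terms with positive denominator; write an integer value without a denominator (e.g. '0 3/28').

C = [3/26, 5/26, 7/26, 7/13, 9/13, 19/26, 10/13, 1]
j=0 picked index 0: u0 ∈ [0, 3/26)
j=1 picked index 1: u0 ∈ [-1/104, 7/104)
j=2 picked index 2: u0 ∈ [-3/52, 1/52)
j=3 picked index 3: u0 ∈ [-11/104, 17/104)
j=4 picked index 3: u0 ∈ [-3/13, 1/26)
j=5 picked index 4: u0 ∈ [-9/104, 7/104)
j=6 picked index 6: u0 ∈ [-1/52, 1/52)
j=7 picked index 7: u0 ∈ [-11/104, 1/8)
intersection: [0, 1/52)

0 1/52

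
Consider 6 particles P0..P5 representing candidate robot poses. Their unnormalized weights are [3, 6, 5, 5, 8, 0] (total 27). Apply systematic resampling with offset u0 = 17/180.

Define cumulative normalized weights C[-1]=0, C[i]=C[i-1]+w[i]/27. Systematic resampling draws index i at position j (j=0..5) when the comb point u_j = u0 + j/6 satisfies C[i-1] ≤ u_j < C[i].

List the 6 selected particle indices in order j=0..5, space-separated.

C = [1/9, 1/3, 14/27, 19/27, 1, 1]
j=0: u_0=17/180 ∈ [0, 1/9) → index 0
j=1: u_1=47/180 ∈ [1/9, 1/3) → index 1
j=2: u_2=77/180 ∈ [1/3, 14/27) → index 2
j=3: u_3=107/180 ∈ [14/27, 19/27) → index 3
j=4: u_4=137/180 ∈ [19/27, 1) → index 4
j=5: u_5=167/180 ∈ [19/27, 1) → index 4

0 1 2 3 4 4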